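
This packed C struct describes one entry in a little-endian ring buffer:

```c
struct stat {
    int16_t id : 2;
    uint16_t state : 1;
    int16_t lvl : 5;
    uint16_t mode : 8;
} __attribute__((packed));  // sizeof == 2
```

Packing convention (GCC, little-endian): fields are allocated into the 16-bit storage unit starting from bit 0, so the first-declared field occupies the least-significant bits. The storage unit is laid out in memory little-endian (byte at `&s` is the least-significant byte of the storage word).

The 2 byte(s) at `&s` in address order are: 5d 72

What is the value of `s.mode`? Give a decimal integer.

114

[0]=0x5d [1]=0x72 (little-endian) → word 0x725d
id [0+:2] = (word>>0) & 0x3 = 1
state [2+:1] = (word>>2) & 0x1 = 1
lvl [3+:5] = (word>>3) & 0x1f = 11
mode [8+:8] = (word>>8) & 0xff = 114  ←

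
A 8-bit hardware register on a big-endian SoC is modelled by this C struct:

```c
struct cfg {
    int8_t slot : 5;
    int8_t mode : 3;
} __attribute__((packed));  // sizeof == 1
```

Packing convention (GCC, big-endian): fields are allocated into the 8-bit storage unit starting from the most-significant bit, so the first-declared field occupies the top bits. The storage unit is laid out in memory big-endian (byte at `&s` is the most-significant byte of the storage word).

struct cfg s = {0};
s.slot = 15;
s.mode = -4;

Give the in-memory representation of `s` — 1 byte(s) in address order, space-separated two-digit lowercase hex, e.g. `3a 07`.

slot:5 = 15 → 0xf << 3 → word 0x78
mode:3 = -4 → 0x4 << 0 → word 0x7c
word = 0x7c → big-endian bytes:
  [0]=0x7c

7c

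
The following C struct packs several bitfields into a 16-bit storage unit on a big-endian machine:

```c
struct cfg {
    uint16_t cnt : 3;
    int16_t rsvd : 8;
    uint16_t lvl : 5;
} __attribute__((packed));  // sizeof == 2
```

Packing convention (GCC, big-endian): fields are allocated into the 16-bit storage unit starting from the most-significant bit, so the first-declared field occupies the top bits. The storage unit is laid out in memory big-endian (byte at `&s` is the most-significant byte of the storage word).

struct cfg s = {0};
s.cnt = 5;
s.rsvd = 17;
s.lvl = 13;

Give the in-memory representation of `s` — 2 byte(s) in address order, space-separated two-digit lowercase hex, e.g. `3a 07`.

a2 2d

cnt (3b) val=5 bits=0x5 at bit 13: 0xa000
rsvd (8b) val=17 bits=0x11 at bit 5: 0xa220
lvl (5b) val=13 bits=0xd at bit 0: 0xa22d
word = 0xa22d → big-endian bytes:
  [0]=0xa2  [1]=0x2d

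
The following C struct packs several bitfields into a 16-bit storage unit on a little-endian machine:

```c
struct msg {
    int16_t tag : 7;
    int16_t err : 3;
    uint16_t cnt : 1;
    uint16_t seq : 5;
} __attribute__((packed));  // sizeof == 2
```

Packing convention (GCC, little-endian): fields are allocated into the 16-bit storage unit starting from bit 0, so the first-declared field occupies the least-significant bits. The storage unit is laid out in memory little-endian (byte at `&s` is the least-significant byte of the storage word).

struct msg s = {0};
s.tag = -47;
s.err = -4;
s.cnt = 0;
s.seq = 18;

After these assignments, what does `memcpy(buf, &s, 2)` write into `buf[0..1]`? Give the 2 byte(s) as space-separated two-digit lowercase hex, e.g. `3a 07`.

tag:7 = -47 → 0x51 << 0 → word 0x0051
err:3 = -4 → 0x4 << 7 → word 0x0251
cnt:1 = 0 → 0x0 << 10 → word 0x0251
seq:5 = 18 → 0x12 << 11 → word 0x9251
word = 0x9251 → little-endian bytes:
  [0]=0x51  [1]=0x92

51 92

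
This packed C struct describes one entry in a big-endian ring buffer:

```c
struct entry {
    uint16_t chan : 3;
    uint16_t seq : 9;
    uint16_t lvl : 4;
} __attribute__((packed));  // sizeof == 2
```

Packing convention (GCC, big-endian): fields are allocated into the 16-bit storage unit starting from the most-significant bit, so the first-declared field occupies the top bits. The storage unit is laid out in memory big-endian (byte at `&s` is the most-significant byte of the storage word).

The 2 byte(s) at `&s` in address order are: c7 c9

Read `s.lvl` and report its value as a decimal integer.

[0]=0xc7 [1]=0xc9 (big-endian) → word 0xc7c9
chan [13+:3] = (word>>13) & 0x7 = 6
seq [4+:9] = (word>>4) & 0x1ff = 124
lvl [0+:4] = (word>>0) & 0xf = 9  ←

9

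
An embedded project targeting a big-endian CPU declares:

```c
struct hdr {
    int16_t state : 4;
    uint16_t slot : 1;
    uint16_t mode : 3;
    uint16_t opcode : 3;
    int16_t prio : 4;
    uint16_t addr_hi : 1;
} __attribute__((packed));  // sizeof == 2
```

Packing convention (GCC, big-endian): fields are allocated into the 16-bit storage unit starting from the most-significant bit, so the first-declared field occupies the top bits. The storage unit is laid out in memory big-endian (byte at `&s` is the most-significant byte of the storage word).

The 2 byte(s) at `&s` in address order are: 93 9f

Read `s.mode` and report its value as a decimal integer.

[0]=0x93 [1]=0x9f (big-endian) → word 0x939f
state [12+:4] = (word>>12) & 0xf = 9
slot [11+:1] = (word>>11) & 0x1 = 0
mode [8+:3] = (word>>8) & 0x7 = 3  ←
opcode [5+:3] = (word>>5) & 0x7 = 4
prio [1+:4] = (word>>1) & 0xf = 15
addr_hi [0+:1] = (word>>0) & 0x1 = 1

3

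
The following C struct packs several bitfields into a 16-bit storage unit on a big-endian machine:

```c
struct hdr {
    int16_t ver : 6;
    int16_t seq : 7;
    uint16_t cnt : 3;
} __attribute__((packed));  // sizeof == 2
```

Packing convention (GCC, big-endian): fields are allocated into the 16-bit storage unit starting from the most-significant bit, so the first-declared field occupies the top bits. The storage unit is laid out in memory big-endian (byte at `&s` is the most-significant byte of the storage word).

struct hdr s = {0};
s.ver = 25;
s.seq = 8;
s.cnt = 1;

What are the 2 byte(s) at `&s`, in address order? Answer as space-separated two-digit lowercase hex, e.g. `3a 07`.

ver (6b) val=25 bits=0x19 at bit 10: 0x6400
seq (7b) val=8 bits=0x8 at bit 3: 0x6440
cnt (3b) val=1 bits=0x1 at bit 0: 0x6441
word = 0x6441 → big-endian bytes:
  [0]=0x64  [1]=0x41

64 41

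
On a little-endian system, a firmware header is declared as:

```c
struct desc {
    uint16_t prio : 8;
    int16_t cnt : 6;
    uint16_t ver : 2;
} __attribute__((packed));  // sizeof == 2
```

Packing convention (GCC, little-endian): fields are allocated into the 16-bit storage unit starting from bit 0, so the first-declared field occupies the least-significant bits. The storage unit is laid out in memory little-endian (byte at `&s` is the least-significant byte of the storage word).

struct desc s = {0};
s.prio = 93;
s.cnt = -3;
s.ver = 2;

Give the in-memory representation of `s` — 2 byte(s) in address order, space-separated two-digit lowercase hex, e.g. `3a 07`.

[0+:8] prio=93 & 0xff = 0x5d; word=0x005d
[8+:6] cnt=-3 & 0x3f = 0x3d; word=0x3d5d
[14+:2] ver=2 & 0x3 = 0x2; word=0xbd5d
word = 0xbd5d → little-endian bytes:
  [0]=0x5d  [1]=0xbd

5d bd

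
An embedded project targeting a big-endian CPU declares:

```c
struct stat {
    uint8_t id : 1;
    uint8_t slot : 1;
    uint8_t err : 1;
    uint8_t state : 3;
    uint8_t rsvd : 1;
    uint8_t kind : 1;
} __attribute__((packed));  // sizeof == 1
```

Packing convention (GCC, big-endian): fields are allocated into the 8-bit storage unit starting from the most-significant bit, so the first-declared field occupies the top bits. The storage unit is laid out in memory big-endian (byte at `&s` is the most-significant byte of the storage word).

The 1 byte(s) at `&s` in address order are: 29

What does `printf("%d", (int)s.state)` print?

[0]=0x29 (big-endian) → word 0x29
id:1 @ bit 7 → (0x29>>7)&0x1 = 0x0
slot:1 @ bit 6 → (0x29>>6)&0x1 = 0x0
err:1 @ bit 5 → (0x29>>5)&0x1 = 0x1
state:3 @ bit 2 → (0x29>>2)&0x7 = 0x2  ←
rsvd:1 @ bit 1 → (0x29>>1)&0x1 = 0x0
kind:1 @ bit 0 → (0x29>>0)&0x1 = 0x1

2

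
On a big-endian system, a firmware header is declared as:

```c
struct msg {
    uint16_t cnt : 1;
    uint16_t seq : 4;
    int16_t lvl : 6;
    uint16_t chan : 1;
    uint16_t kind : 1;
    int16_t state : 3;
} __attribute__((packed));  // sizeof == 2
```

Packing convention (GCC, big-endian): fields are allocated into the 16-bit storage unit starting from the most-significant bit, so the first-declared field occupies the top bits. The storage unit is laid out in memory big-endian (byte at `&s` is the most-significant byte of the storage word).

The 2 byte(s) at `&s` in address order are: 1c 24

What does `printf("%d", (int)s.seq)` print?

[0]=0x1c [1]=0x24 (big-endian) → word 0x1c24
cnt [15+:1] = (word>>15) & 0x1 = 0
seq [11+:4] = (word>>11) & 0xf = 3  ←
lvl [5+:6] = (word>>5) & 0x3f = 33
chan [4+:1] = (word>>4) & 0x1 = 0
kind [3+:1] = (word>>3) & 0x1 = 0
state [0+:3] = (word>>0) & 0x7 = 4

3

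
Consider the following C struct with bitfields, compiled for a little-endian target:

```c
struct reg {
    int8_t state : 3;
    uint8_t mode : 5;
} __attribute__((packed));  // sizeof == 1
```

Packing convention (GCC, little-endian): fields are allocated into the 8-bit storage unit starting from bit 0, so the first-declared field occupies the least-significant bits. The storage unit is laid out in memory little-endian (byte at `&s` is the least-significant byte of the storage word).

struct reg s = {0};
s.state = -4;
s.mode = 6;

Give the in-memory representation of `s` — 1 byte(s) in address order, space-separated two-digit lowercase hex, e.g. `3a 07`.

state (3b) val=-4 bits=0x4 at bit 0: 0x04
mode (5b) val=6 bits=0x6 at bit 3: 0x34
word = 0x34 → little-endian bytes:
  [0]=0x34

34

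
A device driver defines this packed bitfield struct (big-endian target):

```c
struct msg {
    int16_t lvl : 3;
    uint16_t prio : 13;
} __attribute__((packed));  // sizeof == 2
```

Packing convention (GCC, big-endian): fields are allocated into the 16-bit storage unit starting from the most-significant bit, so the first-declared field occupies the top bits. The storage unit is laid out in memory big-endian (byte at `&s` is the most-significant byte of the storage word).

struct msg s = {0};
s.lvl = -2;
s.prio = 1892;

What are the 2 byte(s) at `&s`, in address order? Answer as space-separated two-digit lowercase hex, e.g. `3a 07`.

c7 64

[13+:3] lvl=-2 & 0x7 = 0x6; word=0xc000
[0+:13] prio=1892 & 0x1fff = 0x764; word=0xc764
word = 0xc764 → big-endian bytes:
  [0]=0xc7  [1]=0x64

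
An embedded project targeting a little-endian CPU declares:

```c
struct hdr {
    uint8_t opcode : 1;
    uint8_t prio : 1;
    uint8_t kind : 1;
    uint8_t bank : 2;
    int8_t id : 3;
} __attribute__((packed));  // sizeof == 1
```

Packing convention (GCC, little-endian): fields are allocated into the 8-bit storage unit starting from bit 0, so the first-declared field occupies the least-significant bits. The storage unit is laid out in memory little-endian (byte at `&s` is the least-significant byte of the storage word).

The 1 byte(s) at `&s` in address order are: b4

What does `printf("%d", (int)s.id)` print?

-3

[0]=0xb4 (little-endian) → word 0xb4
opcode [0+:1] = (word>>0) & 0x1 = 0
prio [1+:1] = (word>>1) & 0x1 = 0
kind [2+:1] = (word>>2) & 0x1 = 1
bank [3+:2] = (word>>3) & 0x3 = 2
id [5+:3] = (word>>5) & 0x7 = 5  ←
id signed 3b, MSB=1: 5 - 8 = -3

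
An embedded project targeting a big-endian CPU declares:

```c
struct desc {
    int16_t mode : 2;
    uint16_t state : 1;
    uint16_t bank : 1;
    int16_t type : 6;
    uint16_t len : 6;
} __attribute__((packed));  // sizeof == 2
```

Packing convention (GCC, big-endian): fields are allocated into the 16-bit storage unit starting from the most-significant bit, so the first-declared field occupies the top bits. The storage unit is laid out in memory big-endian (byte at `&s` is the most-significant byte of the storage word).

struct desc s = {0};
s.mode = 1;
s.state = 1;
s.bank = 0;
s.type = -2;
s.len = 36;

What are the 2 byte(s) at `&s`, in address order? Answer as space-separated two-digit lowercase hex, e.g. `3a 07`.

mode:2 = 1 → 0x1 << 14 → word 0x4000
state:1 = 1 → 0x1 << 13 → word 0x6000
bank:1 = 0 → 0x0 << 12 → word 0x6000
type:6 = -2 → 0x3e << 6 → word 0x6f80
len:6 = 36 → 0x24 << 0 → word 0x6fa4
word = 0x6fa4 → big-endian bytes:
  [0]=0x6f  [1]=0xa4

6f a4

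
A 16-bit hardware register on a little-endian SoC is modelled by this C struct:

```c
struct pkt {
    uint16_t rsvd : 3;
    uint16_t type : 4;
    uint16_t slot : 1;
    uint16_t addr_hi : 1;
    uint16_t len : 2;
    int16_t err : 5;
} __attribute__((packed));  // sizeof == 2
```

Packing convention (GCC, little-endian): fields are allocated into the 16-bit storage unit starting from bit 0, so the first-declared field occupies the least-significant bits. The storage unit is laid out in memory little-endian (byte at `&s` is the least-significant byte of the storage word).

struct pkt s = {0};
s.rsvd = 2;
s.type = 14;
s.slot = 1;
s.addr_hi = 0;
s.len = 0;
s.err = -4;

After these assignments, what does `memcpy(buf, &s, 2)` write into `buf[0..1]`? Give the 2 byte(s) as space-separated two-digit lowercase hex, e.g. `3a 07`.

rsvd:3 = 2 → 0x2 << 0 → word 0x0002
type:4 = 14 → 0xe << 3 → word 0x0072
slot:1 = 1 → 0x1 << 7 → word 0x00f2
addr_hi:1 = 0 → 0x0 << 8 → word 0x00f2
len:2 = 0 → 0x0 << 9 → word 0x00f2
err:5 = -4 → 0x1c << 11 → word 0xe0f2
word = 0xe0f2 → little-endian bytes:
  [0]=0xf2  [1]=0xe0

f2 e0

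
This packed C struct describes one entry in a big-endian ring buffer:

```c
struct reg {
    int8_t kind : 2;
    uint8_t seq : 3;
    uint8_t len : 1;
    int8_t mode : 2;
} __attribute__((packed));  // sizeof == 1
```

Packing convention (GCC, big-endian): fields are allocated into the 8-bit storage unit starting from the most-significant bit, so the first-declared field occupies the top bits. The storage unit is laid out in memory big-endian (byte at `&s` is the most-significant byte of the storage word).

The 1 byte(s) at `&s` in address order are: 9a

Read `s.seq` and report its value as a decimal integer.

3

[0]=0x9a (big-endian) → word 0x9a
kind:2 @ bit 6 → (0x9a>>6)&0x3 = 0x2
seq:3 @ bit 3 → (0x9a>>3)&0x7 = 0x3  ←
len:1 @ bit 2 → (0x9a>>2)&0x1 = 0x0
mode:2 @ bit 0 → (0x9a>>0)&0x3 = 0x2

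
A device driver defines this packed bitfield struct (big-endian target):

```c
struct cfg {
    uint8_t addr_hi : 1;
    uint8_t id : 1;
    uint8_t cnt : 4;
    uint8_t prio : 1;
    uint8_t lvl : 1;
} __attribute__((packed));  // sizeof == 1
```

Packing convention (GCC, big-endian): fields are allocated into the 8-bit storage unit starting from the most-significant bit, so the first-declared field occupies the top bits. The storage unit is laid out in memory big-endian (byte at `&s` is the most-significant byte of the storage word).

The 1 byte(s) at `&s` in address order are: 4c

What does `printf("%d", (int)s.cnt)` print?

[0]=0x4c (big-endian) → word 0x4c
addr_hi [7+:1] = (word>>7) & 0x1 = 0
id [6+:1] = (word>>6) & 0x1 = 1
cnt [2+:4] = (word>>2) & 0xf = 3  ←
prio [1+:1] = (word>>1) & 0x1 = 0
lvl [0+:1] = (word>>0) & 0x1 = 0

3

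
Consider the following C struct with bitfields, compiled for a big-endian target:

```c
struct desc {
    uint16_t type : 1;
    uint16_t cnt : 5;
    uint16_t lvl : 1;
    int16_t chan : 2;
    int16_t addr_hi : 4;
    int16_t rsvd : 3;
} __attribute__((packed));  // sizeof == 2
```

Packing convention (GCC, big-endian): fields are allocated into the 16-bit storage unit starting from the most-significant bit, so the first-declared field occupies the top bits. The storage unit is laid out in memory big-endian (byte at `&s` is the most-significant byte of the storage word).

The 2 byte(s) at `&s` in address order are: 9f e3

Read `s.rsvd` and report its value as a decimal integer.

[0]=0x9f [1]=0xe3 (big-endian) → word 0x9fe3
type [15+:1] = (word>>15) & 0x1 = 1
cnt [10+:5] = (word>>10) & 0x1f = 7
lvl [9+:1] = (word>>9) & 0x1 = 1
chan [7+:2] = (word>>7) & 0x3 = 3
addr_hi [3+:4] = (word>>3) & 0xf = 12
rsvd [0+:3] = (word>>0) & 0x7 = 3  ←
rsvd signed 3b, MSB=0: value = 3

3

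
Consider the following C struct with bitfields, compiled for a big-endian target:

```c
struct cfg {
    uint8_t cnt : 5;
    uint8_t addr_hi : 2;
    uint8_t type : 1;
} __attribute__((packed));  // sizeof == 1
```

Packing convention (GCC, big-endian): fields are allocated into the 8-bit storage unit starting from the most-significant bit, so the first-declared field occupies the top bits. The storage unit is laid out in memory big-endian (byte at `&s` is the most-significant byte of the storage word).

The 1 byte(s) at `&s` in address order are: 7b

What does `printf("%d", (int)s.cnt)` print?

[0]=0x7b (big-endian) → word 0x7b
cnt [3+:5] = (word>>3) & 0x1f = 15  ←
addr_hi [1+:2] = (word>>1) & 0x3 = 1
type [0+:1] = (word>>0) & 0x1 = 1

15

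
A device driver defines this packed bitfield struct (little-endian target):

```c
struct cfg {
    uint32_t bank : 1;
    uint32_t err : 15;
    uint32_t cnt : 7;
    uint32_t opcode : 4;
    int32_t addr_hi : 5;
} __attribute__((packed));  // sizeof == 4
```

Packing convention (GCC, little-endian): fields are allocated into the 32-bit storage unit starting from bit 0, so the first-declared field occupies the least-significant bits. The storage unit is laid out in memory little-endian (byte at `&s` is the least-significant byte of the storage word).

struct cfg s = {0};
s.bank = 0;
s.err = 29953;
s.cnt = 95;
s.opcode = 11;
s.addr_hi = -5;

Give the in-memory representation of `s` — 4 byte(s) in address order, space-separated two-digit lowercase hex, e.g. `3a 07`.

bank:1 = 0 → 0x0 << 0 → word 0x00000000
err:15 = 29953 → 0x7501 << 1 → word 0x0000ea02
cnt:7 = 95 → 0x5f << 16 → word 0x005fea02
opcode:4 = 11 → 0xb << 23 → word 0x05dfea02
addr_hi:5 = -5 → 0x1b << 27 → word 0xdddfea02
word = 0xdddfea02 → little-endian bytes:
  [0]=0x02  [1]=0xea  [2]=0xdf  [3]=0xdd

02 ea df dd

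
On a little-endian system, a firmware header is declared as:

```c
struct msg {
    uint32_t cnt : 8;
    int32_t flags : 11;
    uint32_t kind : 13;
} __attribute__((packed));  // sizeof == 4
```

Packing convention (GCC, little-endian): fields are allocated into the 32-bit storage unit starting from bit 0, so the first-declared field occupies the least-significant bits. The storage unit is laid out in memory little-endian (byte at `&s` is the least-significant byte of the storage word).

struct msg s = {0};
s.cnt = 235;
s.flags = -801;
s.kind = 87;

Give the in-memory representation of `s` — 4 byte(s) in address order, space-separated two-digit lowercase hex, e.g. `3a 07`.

cnt:8 = 235 → 0xeb << 0 → word 0x000000eb
flags:11 = -801 → 0x4df << 8 → word 0x0004dfeb
kind:13 = 87 → 0x57 << 19 → word 0x02bcdfeb
word = 0x02bcdfeb → little-endian bytes:
  [0]=0xeb  [1]=0xdf  [2]=0xbc  [3]=0x02

eb df bc 02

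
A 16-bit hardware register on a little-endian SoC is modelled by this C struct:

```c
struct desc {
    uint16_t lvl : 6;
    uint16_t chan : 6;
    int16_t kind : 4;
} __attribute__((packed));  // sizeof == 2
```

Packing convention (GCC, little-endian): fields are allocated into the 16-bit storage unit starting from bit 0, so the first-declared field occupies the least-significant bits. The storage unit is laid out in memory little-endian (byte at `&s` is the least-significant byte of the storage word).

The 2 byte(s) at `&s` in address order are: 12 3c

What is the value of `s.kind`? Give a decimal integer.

3

[0]=0x12 [1]=0x3c (little-endian) → word 0x3c12
lvl [0+:6] = (word>>0) & 0x3f = 18
chan [6+:6] = (word>>6) & 0x3f = 48
kind [12+:4] = (word>>12) & 0xf = 3  ←
kind signed 4b, MSB=0: value = 3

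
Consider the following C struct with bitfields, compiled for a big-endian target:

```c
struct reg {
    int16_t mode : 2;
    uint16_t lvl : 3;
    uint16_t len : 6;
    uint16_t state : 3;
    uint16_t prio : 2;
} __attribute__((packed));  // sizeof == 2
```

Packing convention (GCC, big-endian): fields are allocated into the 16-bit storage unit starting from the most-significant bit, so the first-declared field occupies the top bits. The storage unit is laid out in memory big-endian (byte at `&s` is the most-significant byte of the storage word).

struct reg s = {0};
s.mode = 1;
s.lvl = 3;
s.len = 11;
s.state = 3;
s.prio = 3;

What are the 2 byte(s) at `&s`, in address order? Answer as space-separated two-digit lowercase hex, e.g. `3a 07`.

59 6f

mode (2b) val=1 bits=0x1 at bit 14: 0x4000
lvl (3b) val=3 bits=0x3 at bit 11: 0x5800
len (6b) val=11 bits=0xb at bit 5: 0x5960
state (3b) val=3 bits=0x3 at bit 2: 0x596c
prio (2b) val=3 bits=0x3 at bit 0: 0x596f
word = 0x596f → big-endian bytes:
  [0]=0x59  [1]=0x6f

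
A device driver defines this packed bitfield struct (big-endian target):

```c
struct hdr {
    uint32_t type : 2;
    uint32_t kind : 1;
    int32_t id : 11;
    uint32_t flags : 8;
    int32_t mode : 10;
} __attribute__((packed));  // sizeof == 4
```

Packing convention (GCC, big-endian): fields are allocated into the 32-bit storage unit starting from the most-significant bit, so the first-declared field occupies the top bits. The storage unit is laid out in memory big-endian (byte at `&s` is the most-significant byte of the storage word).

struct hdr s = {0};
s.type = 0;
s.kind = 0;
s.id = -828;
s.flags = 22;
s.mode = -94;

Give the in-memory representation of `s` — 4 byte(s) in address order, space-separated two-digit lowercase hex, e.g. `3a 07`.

type (2b) val=0 bits=0x0 at bit 30: 0x00000000
kind (1b) val=0 bits=0x0 at bit 29: 0x00000000
id (11b) val=-828 bits=0x4c4 at bit 18: 0x13100000
flags (8b) val=22 bits=0x16 at bit 10: 0x13105800
mode (10b) val=-94 bits=0x3a2 at bit 0: 0x13105ba2
word = 0x13105ba2 → big-endian bytes:
  [0]=0x13  [1]=0x10  [2]=0x5b  [3]=0xa2

13 10 5b a2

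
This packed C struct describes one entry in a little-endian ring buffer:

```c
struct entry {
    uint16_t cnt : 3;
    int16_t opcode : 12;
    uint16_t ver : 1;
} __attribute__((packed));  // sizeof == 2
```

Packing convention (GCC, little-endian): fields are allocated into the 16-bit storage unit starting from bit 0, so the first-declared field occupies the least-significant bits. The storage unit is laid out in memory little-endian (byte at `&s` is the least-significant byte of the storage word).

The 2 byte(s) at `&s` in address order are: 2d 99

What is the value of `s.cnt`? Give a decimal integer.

5

[0]=0x2d [1]=0x99 (little-endian) → word 0x992d
cnt:3 @ bit 0 → (0x992d>>0)&0x7 = 0x5  ←
opcode:12 @ bit 3 → (0x992d>>3)&0xfff = 0x325
ver:1 @ bit 15 → (0x992d>>15)&0x1 = 0x1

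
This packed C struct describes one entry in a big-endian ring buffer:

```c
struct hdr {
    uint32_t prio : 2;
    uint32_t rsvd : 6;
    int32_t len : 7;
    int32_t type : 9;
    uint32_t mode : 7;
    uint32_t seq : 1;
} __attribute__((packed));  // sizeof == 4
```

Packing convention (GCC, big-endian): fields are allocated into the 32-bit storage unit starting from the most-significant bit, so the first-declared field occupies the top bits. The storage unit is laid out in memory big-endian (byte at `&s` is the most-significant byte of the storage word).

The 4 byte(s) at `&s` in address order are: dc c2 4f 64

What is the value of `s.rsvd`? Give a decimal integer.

[0]=0xdc [1]=0xc2 [2]=0x4f [3]=0x64 (big-endian) → word 0xdcc24f64
prio:2 @ bit 30 → (0xdcc24f64>>30)&0x3 = 0x3
rsvd:6 @ bit 24 → (0xdcc24f64>>24)&0x3f = 0x1c  ←
len:7 @ bit 17 → (0xdcc24f64>>17)&0x7f = 0x61
type:9 @ bit 8 → (0xdcc24f64>>8)&0x1ff = 0x4f
mode:7 @ bit 1 → (0xdcc24f64>>1)&0x7f = 0x32
seq:1 @ bit 0 → (0xdcc24f64>>0)&0x1 = 0x0

28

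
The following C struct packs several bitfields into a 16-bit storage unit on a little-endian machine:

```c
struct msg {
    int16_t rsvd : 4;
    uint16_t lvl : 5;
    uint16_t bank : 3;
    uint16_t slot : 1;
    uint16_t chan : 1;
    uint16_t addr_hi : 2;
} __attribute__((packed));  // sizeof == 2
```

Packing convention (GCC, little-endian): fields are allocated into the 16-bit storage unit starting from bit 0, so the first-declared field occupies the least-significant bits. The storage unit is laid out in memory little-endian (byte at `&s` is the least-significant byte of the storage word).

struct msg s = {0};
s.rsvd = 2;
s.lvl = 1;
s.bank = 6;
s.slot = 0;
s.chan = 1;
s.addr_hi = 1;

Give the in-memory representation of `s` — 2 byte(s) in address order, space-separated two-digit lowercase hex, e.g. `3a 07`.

12 6c

rsvd (4b) val=2 bits=0x2 at bit 0: 0x0002
lvl (5b) val=1 bits=0x1 at bit 4: 0x0012
bank (3b) val=6 bits=0x6 at bit 9: 0x0c12
slot (1b) val=0 bits=0x0 at bit 12: 0x0c12
chan (1b) val=1 bits=0x1 at bit 13: 0x2c12
addr_hi (2b) val=1 bits=0x1 at bit 14: 0x6c12
word = 0x6c12 → little-endian bytes:
  [0]=0x12  [1]=0x6c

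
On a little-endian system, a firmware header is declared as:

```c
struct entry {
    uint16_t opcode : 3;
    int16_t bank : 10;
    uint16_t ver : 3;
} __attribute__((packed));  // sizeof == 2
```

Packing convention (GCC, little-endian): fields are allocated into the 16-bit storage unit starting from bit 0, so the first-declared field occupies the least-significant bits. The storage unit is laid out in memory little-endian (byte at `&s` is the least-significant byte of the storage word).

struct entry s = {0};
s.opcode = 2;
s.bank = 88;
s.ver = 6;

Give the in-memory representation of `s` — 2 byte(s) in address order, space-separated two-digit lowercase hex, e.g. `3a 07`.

c2 c2

opcode (3b) val=2 bits=0x2 at bit 0: 0x0002
bank (10b) val=88 bits=0x58 at bit 3: 0x02c2
ver (3b) val=6 bits=0x6 at bit 13: 0xc2c2
word = 0xc2c2 → little-endian bytes:
  [0]=0xc2  [1]=0xc2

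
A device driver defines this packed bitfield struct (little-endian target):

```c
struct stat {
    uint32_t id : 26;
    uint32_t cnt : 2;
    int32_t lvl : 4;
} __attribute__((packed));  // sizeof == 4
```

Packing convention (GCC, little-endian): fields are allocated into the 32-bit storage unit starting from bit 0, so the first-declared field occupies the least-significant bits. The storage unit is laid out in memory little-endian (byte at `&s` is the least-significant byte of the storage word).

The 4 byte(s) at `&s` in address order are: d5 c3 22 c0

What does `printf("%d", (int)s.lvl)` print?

-4

[0]=0xd5 [1]=0xc3 [2]=0x22 [3]=0xc0 (little-endian) → word 0xc022c3d5
id [0+:26] = (word>>0) & 0x3ffffff = 2278357
cnt [26+:2] = (word>>26) & 0x3 = 0
lvl [28+:4] = (word>>28) & 0xf = 12  ←
lvl signed 4b, MSB=1: 12 - 16 = -4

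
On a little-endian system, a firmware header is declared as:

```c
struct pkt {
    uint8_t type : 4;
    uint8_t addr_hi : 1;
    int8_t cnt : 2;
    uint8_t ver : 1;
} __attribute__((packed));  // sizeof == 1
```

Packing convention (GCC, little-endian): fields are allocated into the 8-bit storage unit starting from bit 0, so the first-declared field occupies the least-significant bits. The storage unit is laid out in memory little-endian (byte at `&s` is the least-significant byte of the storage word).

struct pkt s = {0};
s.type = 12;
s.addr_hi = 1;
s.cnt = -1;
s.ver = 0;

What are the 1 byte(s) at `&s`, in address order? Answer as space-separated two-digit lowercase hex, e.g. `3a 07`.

type (4b) val=12 bits=0xc at bit 0: 0x0c
addr_hi (1b) val=1 bits=0x1 at bit 4: 0x1c
cnt (2b) val=-1 bits=0x3 at bit 5: 0x7c
ver (1b) val=0 bits=0x0 at bit 7: 0x7c
word = 0x7c → little-endian bytes:
  [0]=0x7c

7c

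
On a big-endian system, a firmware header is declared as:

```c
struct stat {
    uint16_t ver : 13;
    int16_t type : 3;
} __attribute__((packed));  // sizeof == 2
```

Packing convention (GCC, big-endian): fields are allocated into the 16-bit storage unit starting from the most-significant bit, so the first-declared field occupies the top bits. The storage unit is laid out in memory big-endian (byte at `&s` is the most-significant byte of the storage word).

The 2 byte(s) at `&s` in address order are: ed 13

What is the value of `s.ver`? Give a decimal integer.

7586

[0]=0xed [1]=0x13 (big-endian) → word 0xed13
ver:13 @ bit 3 → (0xed13>>3)&0x1fff = 0x1da2  ←
type:3 @ bit 0 → (0xed13>>0)&0x7 = 0x3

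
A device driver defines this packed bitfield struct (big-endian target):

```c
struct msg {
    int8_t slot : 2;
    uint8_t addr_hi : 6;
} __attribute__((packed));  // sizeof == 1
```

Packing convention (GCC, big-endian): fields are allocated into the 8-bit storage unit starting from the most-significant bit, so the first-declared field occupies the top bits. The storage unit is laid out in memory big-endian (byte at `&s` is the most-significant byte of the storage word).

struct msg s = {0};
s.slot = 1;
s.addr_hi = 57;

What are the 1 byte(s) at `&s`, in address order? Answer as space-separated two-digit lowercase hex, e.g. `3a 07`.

79

[6+:2] slot=1 & 0x3 = 0x1; word=0x40
[0+:6] addr_hi=57 & 0x3f = 0x39; word=0x79
word = 0x79 → big-endian bytes:
  [0]=0x79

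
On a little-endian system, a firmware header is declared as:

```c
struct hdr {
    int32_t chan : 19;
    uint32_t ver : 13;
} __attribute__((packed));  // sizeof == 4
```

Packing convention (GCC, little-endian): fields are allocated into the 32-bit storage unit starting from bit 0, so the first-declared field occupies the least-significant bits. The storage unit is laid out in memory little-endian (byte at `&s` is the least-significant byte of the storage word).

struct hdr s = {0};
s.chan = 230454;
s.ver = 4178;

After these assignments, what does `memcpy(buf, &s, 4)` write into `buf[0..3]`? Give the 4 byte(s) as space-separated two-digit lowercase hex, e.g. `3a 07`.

chan (19b) val=230454 bits=0x38436 at bit 0: 0x00038436
ver (13b) val=4178 bits=0x1052 at bit 19: 0x82938436
word = 0x82938436 → little-endian bytes:
  [0]=0x36  [1]=0x84  [2]=0x93  [3]=0x82

36 84 93 82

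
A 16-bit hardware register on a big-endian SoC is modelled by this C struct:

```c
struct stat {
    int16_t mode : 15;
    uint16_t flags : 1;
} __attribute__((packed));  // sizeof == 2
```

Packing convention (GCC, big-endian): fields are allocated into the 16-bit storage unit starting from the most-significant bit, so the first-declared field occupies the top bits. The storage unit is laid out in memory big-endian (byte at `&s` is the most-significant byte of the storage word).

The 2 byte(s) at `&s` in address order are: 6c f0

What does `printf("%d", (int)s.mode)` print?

[0]=0x6c [1]=0xf0 (big-endian) → word 0x6cf0
mode:15 @ bit 1 → (0x6cf0>>1)&0x7fff = 0x3678  ←
flags:1 @ bit 0 → (0x6cf0>>0)&0x1 = 0x0
mode signed 15b, MSB=0: value = 13944

13944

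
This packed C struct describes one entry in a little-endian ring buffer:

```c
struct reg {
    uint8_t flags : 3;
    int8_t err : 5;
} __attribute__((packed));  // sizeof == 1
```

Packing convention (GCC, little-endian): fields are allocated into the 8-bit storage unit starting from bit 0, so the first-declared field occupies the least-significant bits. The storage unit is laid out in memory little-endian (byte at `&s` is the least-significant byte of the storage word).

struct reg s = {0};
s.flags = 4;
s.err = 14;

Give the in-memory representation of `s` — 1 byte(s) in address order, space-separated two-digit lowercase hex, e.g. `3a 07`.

flags:3 = 4 → 0x4 << 0 → word 0x04
err:5 = 14 → 0xe << 3 → word 0x74
word = 0x74 → little-endian bytes:
  [0]=0x74

74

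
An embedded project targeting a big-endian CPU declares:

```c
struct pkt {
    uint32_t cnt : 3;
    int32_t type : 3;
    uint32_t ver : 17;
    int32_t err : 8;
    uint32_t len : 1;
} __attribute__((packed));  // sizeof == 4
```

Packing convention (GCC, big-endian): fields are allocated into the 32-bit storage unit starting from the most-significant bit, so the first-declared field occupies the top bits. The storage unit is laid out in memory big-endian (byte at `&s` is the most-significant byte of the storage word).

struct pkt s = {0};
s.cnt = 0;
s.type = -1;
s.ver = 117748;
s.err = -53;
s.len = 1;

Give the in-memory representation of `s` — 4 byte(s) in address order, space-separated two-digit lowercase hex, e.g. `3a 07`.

cnt:3 = 0 → 0x0 << 29 → word 0x00000000
type:3 = -1 → 0x7 << 26 → word 0x1c000000
ver:17 = 117748 → 0x1cbf4 << 9 → word 0x1f97e800
err:8 = -53 → 0xcb << 1 → word 0x1f97e996
len:1 = 1 → 0x1 << 0 → word 0x1f97e997
word = 0x1f97e997 → big-endian bytes:
  [0]=0x1f  [1]=0x97  [2]=0xe9  [3]=0x97

1f 97 e9 97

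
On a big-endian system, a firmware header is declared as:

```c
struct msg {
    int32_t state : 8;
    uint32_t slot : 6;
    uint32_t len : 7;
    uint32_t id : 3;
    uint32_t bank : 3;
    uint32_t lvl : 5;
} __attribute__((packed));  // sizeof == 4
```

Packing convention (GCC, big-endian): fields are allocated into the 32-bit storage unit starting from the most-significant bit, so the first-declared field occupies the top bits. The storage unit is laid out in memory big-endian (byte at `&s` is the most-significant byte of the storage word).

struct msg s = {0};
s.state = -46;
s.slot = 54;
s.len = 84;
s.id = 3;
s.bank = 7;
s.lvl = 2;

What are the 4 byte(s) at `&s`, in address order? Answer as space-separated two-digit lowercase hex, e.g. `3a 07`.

d2 da a3 e2

[24+:8] state=-46 & 0xff = 0xd2; word=0xd2000000
[18+:6] slot=54 & 0x3f = 0x36; word=0xd2d80000
[11+:7] len=84 & 0x7f = 0x54; word=0xd2daa000
[8+:3] id=3 & 0x7 = 0x3; word=0xd2daa300
[5+:3] bank=7 & 0x7 = 0x7; word=0xd2daa3e0
[0+:5] lvl=2 & 0x1f = 0x2; word=0xd2daa3e2
word = 0xd2daa3e2 → big-endian bytes:
  [0]=0xd2  [1]=0xda  [2]=0xa3  [3]=0xe2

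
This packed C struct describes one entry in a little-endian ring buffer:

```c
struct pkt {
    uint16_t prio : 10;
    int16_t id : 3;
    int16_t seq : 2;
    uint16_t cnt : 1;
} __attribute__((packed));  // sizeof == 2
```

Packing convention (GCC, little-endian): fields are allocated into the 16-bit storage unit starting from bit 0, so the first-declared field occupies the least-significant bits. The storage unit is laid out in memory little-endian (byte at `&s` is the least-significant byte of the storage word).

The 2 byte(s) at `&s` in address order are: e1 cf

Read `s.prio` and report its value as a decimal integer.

[0]=0xe1 [1]=0xcf (little-endian) → word 0xcfe1
prio:10 @ bit 0 → (0xcfe1>>0)&0x3ff = 0x3e1  ←
id:3 @ bit 10 → (0xcfe1>>10)&0x7 = 0x3
seq:2 @ bit 13 → (0xcfe1>>13)&0x3 = 0x2
cnt:1 @ bit 15 → (0xcfe1>>15)&0x1 = 0x1

993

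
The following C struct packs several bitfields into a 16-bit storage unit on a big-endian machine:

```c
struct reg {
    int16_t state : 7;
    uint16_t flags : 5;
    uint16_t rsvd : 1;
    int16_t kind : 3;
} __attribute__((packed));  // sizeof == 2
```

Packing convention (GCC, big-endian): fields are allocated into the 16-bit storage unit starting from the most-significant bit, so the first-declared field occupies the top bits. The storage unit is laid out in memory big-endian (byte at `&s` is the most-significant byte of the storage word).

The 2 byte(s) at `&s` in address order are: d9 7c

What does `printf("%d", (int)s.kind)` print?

-4

[0]=0xd9 [1]=0x7c (big-endian) → word 0xd97c
state [9+:7] = (word>>9) & 0x7f = 108
flags [4+:5] = (word>>4) & 0x1f = 23
rsvd [3+:1] = (word>>3) & 0x1 = 1
kind [0+:3] = (word>>0) & 0x7 = 4  ←
kind signed 3b, MSB=1: 4 - 8 = -4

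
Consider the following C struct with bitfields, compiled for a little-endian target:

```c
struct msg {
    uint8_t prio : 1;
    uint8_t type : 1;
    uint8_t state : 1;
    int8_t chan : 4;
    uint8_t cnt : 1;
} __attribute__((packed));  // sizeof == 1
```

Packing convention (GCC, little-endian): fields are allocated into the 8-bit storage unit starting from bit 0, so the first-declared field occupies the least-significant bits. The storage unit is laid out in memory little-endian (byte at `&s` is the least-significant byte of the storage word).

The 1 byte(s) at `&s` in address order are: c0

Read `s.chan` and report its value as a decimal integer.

-8

[0]=0xc0 (little-endian) → word 0xc0
prio [0+:1] = (word>>0) & 0x1 = 0
type [1+:1] = (word>>1) & 0x1 = 0
state [2+:1] = (word>>2) & 0x1 = 0
chan [3+:4] = (word>>3) & 0xf = 8  ←
cnt [7+:1] = (word>>7) & 0x1 = 1
chan signed 4b, MSB=1: 8 - 16 = -8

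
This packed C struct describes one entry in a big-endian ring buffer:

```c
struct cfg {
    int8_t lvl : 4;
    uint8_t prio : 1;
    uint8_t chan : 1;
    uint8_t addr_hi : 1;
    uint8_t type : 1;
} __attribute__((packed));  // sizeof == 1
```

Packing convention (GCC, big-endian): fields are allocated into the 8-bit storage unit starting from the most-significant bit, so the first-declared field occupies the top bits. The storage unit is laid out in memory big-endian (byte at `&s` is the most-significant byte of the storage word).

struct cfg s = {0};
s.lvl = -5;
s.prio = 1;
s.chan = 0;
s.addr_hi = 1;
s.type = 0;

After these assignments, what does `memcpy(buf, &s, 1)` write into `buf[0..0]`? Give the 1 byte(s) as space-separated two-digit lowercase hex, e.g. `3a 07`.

ba

[4+:4] lvl=-5 & 0xf = 0xb; word=0xb0
[3+:1] prio=1 & 0x1 = 0x1; word=0xb8
[2+:1] chan=0 & 0x1 = 0x0; word=0xb8
[1+:1] addr_hi=1 & 0x1 = 0x1; word=0xba
[0+:1] type=0 & 0x1 = 0x0; word=0xba
word = 0xba → big-endian bytes:
  [0]=0xba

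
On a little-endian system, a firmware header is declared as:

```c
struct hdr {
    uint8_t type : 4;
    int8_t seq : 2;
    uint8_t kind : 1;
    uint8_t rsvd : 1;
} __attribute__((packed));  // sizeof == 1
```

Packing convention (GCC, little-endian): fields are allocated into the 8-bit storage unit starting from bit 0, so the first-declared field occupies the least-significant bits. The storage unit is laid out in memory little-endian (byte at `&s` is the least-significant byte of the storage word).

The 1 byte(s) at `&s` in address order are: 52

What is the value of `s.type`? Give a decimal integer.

2

[0]=0x52 (little-endian) → word 0x52
type [0+:4] = (word>>0) & 0xf = 2  ←
seq [4+:2] = (word>>4) & 0x3 = 1
kind [6+:1] = (word>>6) & 0x1 = 1
rsvd [7+:1] = (word>>7) & 0x1 = 0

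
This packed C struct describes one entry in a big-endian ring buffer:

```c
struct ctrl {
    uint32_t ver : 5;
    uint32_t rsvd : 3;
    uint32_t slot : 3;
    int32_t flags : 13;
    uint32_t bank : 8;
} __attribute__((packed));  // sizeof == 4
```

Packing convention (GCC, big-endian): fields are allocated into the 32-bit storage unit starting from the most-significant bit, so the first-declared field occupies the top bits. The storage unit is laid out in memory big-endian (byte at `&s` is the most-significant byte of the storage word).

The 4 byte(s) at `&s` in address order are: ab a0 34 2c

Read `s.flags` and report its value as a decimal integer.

52

[0]=0xab [1]=0xa0 [2]=0x34 [3]=0x2c (big-endian) → word 0xaba0342c
ver:5 @ bit 27 → (0xaba0342c>>27)&0x1f = 0x15
rsvd:3 @ bit 24 → (0xaba0342c>>24)&0x7 = 0x3
slot:3 @ bit 21 → (0xaba0342c>>21)&0x7 = 0x5
flags:13 @ bit 8 → (0xaba0342c>>8)&0x1fff = 0x34  ←
bank:8 @ bit 0 → (0xaba0342c>>0)&0xff = 0x2c
flags signed 13b, MSB=0: value = 52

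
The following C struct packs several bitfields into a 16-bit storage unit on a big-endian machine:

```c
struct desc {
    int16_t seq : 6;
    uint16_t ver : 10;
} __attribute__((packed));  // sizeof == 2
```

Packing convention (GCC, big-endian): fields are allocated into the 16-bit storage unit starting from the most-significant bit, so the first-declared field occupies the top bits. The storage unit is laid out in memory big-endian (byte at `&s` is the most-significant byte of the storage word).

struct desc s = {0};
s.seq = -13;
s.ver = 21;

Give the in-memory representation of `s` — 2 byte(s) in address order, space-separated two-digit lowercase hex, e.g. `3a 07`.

cc 15

seq:6 = -13 → 0x33 << 10 → word 0xcc00
ver:10 = 21 → 0x15 << 0 → word 0xcc15
word = 0xcc15 → big-endian bytes:
  [0]=0xcc  [1]=0x15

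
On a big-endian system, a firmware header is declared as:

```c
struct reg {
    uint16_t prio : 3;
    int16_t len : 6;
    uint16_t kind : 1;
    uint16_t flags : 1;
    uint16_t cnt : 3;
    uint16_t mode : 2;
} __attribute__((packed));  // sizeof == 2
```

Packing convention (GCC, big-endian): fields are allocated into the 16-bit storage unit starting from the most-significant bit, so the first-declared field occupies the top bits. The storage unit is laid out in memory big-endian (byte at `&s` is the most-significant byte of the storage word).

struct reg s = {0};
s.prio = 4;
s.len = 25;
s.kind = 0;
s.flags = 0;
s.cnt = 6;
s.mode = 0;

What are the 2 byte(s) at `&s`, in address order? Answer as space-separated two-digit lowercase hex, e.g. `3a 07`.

8c 98

[13+:3] prio=4 & 0x7 = 0x4; word=0x8000
[7+:6] len=25 & 0x3f = 0x19; word=0x8c80
[6+:1] kind=0 & 0x1 = 0x0; word=0x8c80
[5+:1] flags=0 & 0x1 = 0x0; word=0x8c80
[2+:3] cnt=6 & 0x7 = 0x6; word=0x8c98
[0+:2] mode=0 & 0x3 = 0x0; word=0x8c98
word = 0x8c98 → big-endian bytes:
  [0]=0x8c  [1]=0x98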